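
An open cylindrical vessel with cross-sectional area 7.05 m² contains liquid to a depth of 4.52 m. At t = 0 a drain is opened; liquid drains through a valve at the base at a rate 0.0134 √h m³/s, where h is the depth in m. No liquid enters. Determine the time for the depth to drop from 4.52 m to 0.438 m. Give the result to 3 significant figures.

1540 s

Mass balance (ρ constant): A dh/dt = −0.0134 √h.
This is separable: 2 d(√h)/dt = −0.0134/A, so √h = √h₀ − (0.0134/(2A)) t.
t = 2A(√h₀ − √h)/0.0134 = 2·7.05·(√4.52 − √0.438)/0.0134
  = 14.100 × (2.1260 − 0.66182) / 0.0134 = 1540.7 s.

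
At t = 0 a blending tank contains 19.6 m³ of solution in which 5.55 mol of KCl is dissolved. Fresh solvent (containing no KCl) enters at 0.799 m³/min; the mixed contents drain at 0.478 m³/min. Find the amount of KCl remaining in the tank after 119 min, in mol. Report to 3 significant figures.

Let m(t) be the amount of KCl. Volume: V(t) = V₀ + (Q_in − Q_out) t = 19.6 + 0.32100 t; V(119) = 57.799 m³.
Solute balance: dm/dt = 0 − Q_out C = −Q_out m/V(t).
Separate: dm/m = −Q_out dt/V(t) ⇒ ln(m/m₀) = −(Q_out/(Q_in−Q_out)) ln(V/V₀).
m = m₀ (V₀/V)^(Q_out/(Q_in−Q_out)) = 5.55 × (19.6/57.799)^(1.4891) = 1.1090 mol.

1.11 mol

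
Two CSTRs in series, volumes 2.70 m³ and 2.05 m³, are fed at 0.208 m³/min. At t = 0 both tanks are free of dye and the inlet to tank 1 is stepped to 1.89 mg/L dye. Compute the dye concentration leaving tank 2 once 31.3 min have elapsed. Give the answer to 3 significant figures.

1.43 mg/L

Time constants: τᵢ = Vᵢ/Q for each well-mixed tank.
τ₁ = 2.70/0.208 = 12.981 min; τ₂ = 2.05/0.208 = 9.8558 min.
Tank 1: C₁ = C_in(1 − e^(−t/τ₁)). Tank 2 (τ₁ ≠ τ₂): C₂ = C_in[1 − (τ₁ e^(−t/τ₁) − τ₂ e^(−t/τ₂))/(τ₁ − τ₂)].
At t = 31.3: e^(−t/τ₁) = 0.089702, e^(−t/τ₂) = 0.041760.
C₂ = 1.89·[1 − (12.981·0.089702 − 9.8558·0.041760)/(3.1250)] = 1.89·0.75910 = 1.4347 mg/L.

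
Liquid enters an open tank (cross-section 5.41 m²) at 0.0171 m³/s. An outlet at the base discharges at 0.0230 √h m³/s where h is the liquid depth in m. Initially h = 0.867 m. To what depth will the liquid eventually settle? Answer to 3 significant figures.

0.553 m

Unsteady balance on liquid volume: A dh/dt = Q_in − 0.0230 √h. At steady state dh/dt = 0:
Q_in = 0.0230 √h_ss ⇒ √h_ss = 0.0171/0.0230 = 0.74348.
h_ss = 0.74348² = 0.55276 m. (Since h₀ = 0.867 m > h_ss, the level will fall toward this value.)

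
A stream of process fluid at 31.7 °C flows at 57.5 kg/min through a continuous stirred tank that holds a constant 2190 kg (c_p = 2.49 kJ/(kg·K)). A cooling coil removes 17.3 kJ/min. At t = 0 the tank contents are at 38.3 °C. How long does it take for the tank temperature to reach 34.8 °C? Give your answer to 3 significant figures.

M c_p dT/dt = ṁ c_p (T_in − T) − Q̇.
τ = M/ṁ = 38.087 min; T_ss = T_in − Q̇/(ṁ c_p) = 31.579 °C.
T(t) = T_ss + (T₀ − T_ss) e^(−t/τ). Set T = 34.8:
e^(−t/τ) = (34.8 − 31.579)/(38.3 − 31.579) = 0.47923
t = −38.087 · ln(0.47923) = 28.016 min.

28.0 min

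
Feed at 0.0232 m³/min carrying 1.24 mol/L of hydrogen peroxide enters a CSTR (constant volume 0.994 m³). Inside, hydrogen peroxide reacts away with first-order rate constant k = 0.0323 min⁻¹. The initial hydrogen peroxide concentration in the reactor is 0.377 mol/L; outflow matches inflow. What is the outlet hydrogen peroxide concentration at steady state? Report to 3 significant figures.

Species balance: V dC/dt = Q C_in − Q C − k V C.
At steady state: 0 = Q C_in − (Q + kV) C_ss, so C_ss = Q C_in/(Q + kV).
C_ss = 0.0232·1.24/(0.0232 + 0.0323·0.994) = 0.028768/0.055306 = 0.52016 mol/L.

0.520 mol/L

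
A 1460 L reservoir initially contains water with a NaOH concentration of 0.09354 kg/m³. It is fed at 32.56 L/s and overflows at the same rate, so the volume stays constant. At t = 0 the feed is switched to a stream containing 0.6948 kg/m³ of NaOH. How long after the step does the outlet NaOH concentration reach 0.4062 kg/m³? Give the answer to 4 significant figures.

32.91 s

Species balance: V dC/dt = Q(C_in − C) ⇒ τ = V/Q = 44.8403 s.
C(t) = C_in + (C₀ − C_in) e^(−t/τ). Set C = 0.4062 and solve for t:
e^(−t/τ) = (C − C_in)/(C₀ − C_in) = (0.4062 − 0.6948)/(0.09354 − 0.6948) = 0.479992
t = −τ ln(…) = 44.8403 × 0.733986 = 32.9121 s.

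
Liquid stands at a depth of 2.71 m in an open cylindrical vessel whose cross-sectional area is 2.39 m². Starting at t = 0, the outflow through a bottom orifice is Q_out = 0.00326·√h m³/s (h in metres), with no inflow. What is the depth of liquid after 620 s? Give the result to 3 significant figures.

With no inflow, A dh/dt = −0.00326 √h.
This is separable: 2 d(√h)/dt = −0.00326/A, so √h = √h₀ − (0.00326/(2A)) t.
√h = √2.71 − 0.00326·620/(2·2.39) = 1.6462 − 0.42285 = 1.2234.
h = 1.2234² = 1.4966 m.

1.50 m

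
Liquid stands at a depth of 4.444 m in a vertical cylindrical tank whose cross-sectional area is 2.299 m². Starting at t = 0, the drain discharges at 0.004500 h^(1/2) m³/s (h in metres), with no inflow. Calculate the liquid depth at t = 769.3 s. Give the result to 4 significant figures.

With no inflow, A dh/dt = −0.004500 √h.
This is separable: 2 d(√h)/dt = −0.004500/A, so √h = √h₀ − (0.004500/(2A)) t.
√h = √4.444 − 0.004500·769.3/(2·2.299) = 2.10808 − 0.752903 = 1.35518.
h = 1.35518² = 1.83650 m.

1.837 m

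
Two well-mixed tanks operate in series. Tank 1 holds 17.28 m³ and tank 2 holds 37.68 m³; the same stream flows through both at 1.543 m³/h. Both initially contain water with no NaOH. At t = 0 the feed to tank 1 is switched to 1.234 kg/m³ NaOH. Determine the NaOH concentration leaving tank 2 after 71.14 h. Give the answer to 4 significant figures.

Each tank obeys Vᵢ dCᵢ/dt = Q(Cᵢ₋₁ − Cᵢ), so τᵢ = Vᵢ/Q.
τ₁ = 17.28/1.543 = 11.1990 h; τ₂ = 37.68/1.543 = 24.4200 h.
Tank 1: C₁ = C_in(1 − e^(−t/τ₁)). Tank 2 (τ₁ ≠ τ₂): C₂ = C_in[1 − (τ₁ e^(−t/τ₁) − τ₂ e^(−t/τ₂))/(τ₁ − τ₂)].
At t = 71.14: e^(−t/τ₁) = 0.00174261, e^(−t/τ₂) = 0.0543022.
C₂ = 1.234·[1 − (11.1990·0.00174261 − 24.4200·0.0543022)/(-13.2210)] = 1.234·0.901177 = 1.11205 kg/m³.

1.112 kg/m³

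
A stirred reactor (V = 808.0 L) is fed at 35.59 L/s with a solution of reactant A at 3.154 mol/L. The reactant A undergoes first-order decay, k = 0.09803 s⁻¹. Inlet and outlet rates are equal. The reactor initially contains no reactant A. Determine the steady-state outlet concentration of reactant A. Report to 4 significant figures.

Accumulation = in − out − consumed: V dC/dt = Q C_in − Q C − k V C.
At steady state: 0 = Q C_in − (Q + kV) C_ss, so C_ss = Q C_in/(Q + kV).
C_ss = 35.59·3.154/(35.59 + 0.09803·808.0) = 112.251/114.798 = 0.977810 mol/L.

0.9778 mol/L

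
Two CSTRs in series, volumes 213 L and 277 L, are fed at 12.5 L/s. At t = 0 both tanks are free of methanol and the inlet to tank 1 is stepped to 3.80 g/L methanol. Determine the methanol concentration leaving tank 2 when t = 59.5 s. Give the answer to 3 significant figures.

3.06 g/L

Species balance on tank i: dCᵢ/dt = (Cᵢ₋₁ − Cᵢ)/τᵢ with τᵢ = Vᵢ/Q.
τ₁ = 213/12.5 = 17.040 s; τ₂ = 277/12.5 = 22.160 s.
Solving the cascade with C₁(0)=C₂(0)=0 gives C₂(t) = C_in[1 − (τ₁ e^(−t/τ₁) − τ₂ e^(−t/τ₂))/(τ₁ − τ₂)].
At t = 59.5: e^(−t/τ₁) = 0.030447, e^(−t/τ₂) = 0.068220.
C₂ = 3.80·[1 − (17.040·0.030447 − 22.160·0.068220)/(-5.1200)] = 3.80·0.80607 = 3.0630 g/L.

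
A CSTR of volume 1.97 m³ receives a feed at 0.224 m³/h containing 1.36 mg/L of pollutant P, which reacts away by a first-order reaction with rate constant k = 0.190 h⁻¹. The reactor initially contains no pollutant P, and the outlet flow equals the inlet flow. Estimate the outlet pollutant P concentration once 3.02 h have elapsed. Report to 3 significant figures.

0.306 mg/L

Species balance: V dC/dt = Q C_in − Q C − k V C.
dC/dt = (Q/V) C_in − (Q/V + k) C; effective rate a = Q/V + k = 0.11371 + 0.190 = 0.30371 h⁻¹.
C_ss = Q C_in/(Q + kV) = 0.50918 mg/L; C(t) = C_ss + (C₀ − C_ss) e^(−a t).
C(3.02) = 0.50918 + (-0.50918)·e^(−0.30371·3.02) = 0.50918 + (-0.50918)·0.39964 = 0.30569 mg/L.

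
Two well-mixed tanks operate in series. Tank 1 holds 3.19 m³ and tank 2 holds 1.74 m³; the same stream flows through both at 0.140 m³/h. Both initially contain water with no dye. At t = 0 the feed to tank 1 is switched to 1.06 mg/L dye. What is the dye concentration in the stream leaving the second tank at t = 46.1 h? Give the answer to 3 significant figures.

Time constants: τᵢ = Vᵢ/Q for each well-mixed tank.
τ₁ = 3.19/0.140 = 22.786 h; τ₂ = 1.74/0.140 = 12.429 h.
Solving the cascade with C₁(0)=C₂(0)=0 gives C₂(t) = C_in[1 − (τ₁ e^(−t/τ₁) − τ₂ e^(−t/τ₂))/(τ₁ − τ₂)].
At t = 46.1: e^(−t/τ₁) = 0.13223, e^(−t/τ₂) = 0.024497.
C₂ = 1.06·[1 − (22.786·0.13223 − 12.429·0.024497)/(10.357)] = 1.06·0.73849 = 0.78280 mg/L.

0.783 mg/L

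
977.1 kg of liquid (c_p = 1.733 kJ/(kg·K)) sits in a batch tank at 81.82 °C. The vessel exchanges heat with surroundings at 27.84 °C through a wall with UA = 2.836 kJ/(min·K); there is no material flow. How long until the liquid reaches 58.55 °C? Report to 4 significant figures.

336.8 min

M c_p dT/dt = −UA(T − T_amb).
τ = M c_p/UA = 597.078 min; T_ss = T_amb = 27.8400 °C.
T(t) = T_ss + (T₀ − T_ss)e^(−t/τ); set T = 58.55:
t = −τ ln[(T − T_ss)/(T₀ − T_ss)] = −597.078 · ln(0.568914) = 336.767 min.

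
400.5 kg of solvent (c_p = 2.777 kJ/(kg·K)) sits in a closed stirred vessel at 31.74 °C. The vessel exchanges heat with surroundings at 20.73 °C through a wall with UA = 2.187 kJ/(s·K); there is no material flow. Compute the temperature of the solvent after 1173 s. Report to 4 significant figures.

Lumped-capacitance energy balance: M c_p dT/dt = UA(T_amb − T).
dT/dt = (T_ss − T)/τ with T_ss = T_amb = 20.7300 °C, τ = M c_p/UA = 400.5·2.777/2.187 = 508.545 s.
Integrating: T(t) = T_ss + (T₀ − T_ss) e^(−t/τ).
T(1173) = 20.7300 + (11.0100)·0.0996014 = 21.8266 °C.

21.83 °C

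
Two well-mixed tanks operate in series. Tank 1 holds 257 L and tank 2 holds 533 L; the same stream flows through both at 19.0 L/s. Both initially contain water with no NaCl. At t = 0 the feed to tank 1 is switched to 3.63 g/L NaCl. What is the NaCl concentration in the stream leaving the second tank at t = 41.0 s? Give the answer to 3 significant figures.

Each tank obeys Vᵢ dCᵢ/dt = Q(Cᵢ₋₁ − Cᵢ), so τᵢ = Vᵢ/Q.
τ₁ = 257/19.0 = 13.526 s; τ₂ = 533/19.0 = 28.053 s.
Tank 1: C₁ = C_in(1 − e^(−t/τ₁)). Tank 2 (τ₁ ≠ τ₂): C₂ = C_in[1 − (τ₁ e^(−t/τ₁) − τ₂ e^(−t/τ₂))/(τ₁ − τ₂)].
At t = 41.0: e^(−t/τ₁) = 0.048261, e^(−t/τ₂) = 0.23188.
C₂ = 3.63·[1 − (13.526·0.048261 − 28.053·0.23188)/(-14.526)] = 3.63·0.59714 = 2.1676 g/L.

2.17 g/L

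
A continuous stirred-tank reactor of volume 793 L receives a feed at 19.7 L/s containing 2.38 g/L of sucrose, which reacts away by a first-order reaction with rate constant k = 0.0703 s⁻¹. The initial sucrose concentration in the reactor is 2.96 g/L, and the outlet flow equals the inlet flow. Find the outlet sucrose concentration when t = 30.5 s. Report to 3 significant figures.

V dC/dt = Q(C_in − C) − k V C.
dC/dt = (Q/V) C_in − (Q/V + k) C; effective rate a = Q/V + k = 0.024842 + 0.0703 = 0.095142 s⁻¹.
C_ss = Q C_in/(Q + kV) = 0.62144 g/L; C(t) = C_ss + (C₀ − C_ss) e^(−a t).
C(30.5) = 0.62144 + (2.3386)·e^(−0.095142·30.5) = 0.62144 + (2.3386)·0.054922 = 0.74987 g/L.

0.750 g/L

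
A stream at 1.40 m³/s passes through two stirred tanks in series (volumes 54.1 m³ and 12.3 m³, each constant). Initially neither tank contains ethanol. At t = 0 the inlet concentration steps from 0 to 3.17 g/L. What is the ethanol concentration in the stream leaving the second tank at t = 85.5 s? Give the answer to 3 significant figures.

Time constants: τᵢ = Vᵢ/Q for each well-mixed tank.
τ₁ = 54.1/1.40 = 38.643 s; τ₂ = 12.3/1.40 = 8.7857 s.
Solving the cascade with C₁(0)=C₂(0)=0 gives C₂(t) = C_in[1 − (τ₁ e^(−t/τ₁) − τ₂ e^(−t/τ₂))/(τ₁ − τ₂)].
At t = 85.5: e^(−t/τ₁) = 0.10942, e^(−t/τ₂) = 5.9371e-05.
C₂ = 3.17·[1 − (38.643·0.10942 − 8.7857·5.9371e-05)/(29.857)] = 3.17·0.85840 = 2.7211 g/L.

2.72 g/L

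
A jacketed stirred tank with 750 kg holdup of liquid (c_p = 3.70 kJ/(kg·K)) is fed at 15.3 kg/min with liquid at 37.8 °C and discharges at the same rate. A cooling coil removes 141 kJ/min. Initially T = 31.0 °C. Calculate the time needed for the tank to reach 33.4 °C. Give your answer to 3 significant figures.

39.9 min

M c_p dT/dt = ṁ c_p (T_in − T) − Q̇.
τ = M/ṁ = 49.020 min; T_ss = T_in − Q̇/(ṁ c_p) = 35.309 °C.
T(t) = T_ss + (T₀ − T_ss) e^(−t/τ). Set T = 33.4:
e^(−t/τ) = (33.4 − 35.309)/(31.0 − 35.309) = 0.44306
t = −49.020 · ln(0.44306) = 39.904 min.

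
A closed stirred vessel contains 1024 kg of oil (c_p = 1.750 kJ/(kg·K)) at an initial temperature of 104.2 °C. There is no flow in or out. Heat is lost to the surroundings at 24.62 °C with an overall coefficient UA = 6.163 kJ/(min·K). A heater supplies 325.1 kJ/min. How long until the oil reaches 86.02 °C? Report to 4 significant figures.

329.1 min

Heat balance on the well-mixed liquid: M c_p dT/dt = −UA(T − T_amb) + Q̇.
τ = M c_p/UA = 290.767 min; T_ss = T_amb + Q̇/UA = 24.62 + 325.1/6.163 = 77.3703 °C.
T(t) = T_ss + (T₀ − T_ss)e^(−t/τ); set T = 86.02:
t = −τ ln[(T − T_ss)/(T₀ − T_ss)] = −290.767 · ln(0.322393) = 329.144 min.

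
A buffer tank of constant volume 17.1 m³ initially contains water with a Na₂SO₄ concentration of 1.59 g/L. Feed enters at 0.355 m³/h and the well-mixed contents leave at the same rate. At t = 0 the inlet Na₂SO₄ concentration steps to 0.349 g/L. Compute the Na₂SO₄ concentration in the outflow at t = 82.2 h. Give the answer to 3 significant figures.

0.574 g/L

Unsteady species balance (constant V, well mixed): V dC/dt = Q(C_in − C).
Rewrite as dC/dt + C/τ = C_in/τ, τ = V/Q = 48.169 h.
This is linear first-order; C(t) = C_in + (C₀ − C_in) e^(−t/τ).
C(82.2) = 0.349 + (1.59 − 0.349)·e^(−82.2/48.169) = 0.349 + (1.2410)·0.18150 = 0.57424 g/L.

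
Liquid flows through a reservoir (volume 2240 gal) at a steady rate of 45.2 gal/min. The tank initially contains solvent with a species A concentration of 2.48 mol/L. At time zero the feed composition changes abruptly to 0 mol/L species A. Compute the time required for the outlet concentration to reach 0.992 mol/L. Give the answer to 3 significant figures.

45.4 min

Accumulation = in − out for the solute gives V dC/dt = Q(C_in − C), so τ = V/Q = 49.558 min.
C(t) = C_in + (C₀ − C_in) e^(−t/τ). Set C = 0.992 and solve for t:
e^(−t/τ) = (C − C_in)/(C₀ − C_in) = (0.992 − 0)/(2.48 − 0) = 0.40000
t = −τ ln(…) = 49.558 × 0.91629 = 45.409 min.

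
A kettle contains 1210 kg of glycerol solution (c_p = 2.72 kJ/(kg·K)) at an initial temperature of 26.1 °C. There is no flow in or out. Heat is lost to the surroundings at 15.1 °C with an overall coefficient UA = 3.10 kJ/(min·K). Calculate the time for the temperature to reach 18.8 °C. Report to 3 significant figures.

1160 min

M c_p dT/dt = −UA(T − T_amb).
τ = M c_p/UA = 1061.7 min; T_ss = T_amb = 15.100 °C.
T(t) = T_ss + (T₀ − T_ss)e^(−t/τ); set T = 18.8:
t = −τ ln[(T − T_ss)/(T₀ − T_ss)] = −1061.7 · ln(0.33636) = 1156.8 min.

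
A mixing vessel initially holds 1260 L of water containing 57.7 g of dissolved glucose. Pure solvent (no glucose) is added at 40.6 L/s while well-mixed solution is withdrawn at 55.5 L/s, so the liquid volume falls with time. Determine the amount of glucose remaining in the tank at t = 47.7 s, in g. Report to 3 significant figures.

Total volume: dV/dt = Q_in − Q_out = -14.900 L/s, so V(t) = 1260 − 14.900 t and V(47.7) = 549.27 L.
Species balance (pure solvent in): dm/dt = −Q_out · m/V(t).
dm/m = −Q_out dt/(V₀ − 14.900 t); integrating gives ln(m/m₀) = −(Q_out/(Q_in−Q_out)) ln(V/V₀).
m = m₀ (V₀/V)^(Q_out/(Q_in−Q_out)) = 57.7 × (1260/549.27)^(-3.7248) = 2.6185 g.

2.62 g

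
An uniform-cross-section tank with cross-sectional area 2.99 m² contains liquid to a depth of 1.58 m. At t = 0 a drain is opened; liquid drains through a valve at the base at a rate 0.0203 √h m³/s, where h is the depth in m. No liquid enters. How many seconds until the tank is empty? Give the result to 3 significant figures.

370 s

A dh/dt = −Q_out = −0.0203 √h.
Separate and integrate: 2(√h − √h₀) = −(0.0203/A) t.
Set h = 0: 2√h₀ = (0.0203/A) t_empty ⇒ t_empty = 2A√h₀/0.0203.
t_empty = 2·2.99·√1.58/0.0203 = 5.9800·1.2570/0.0203 = 370.28 s.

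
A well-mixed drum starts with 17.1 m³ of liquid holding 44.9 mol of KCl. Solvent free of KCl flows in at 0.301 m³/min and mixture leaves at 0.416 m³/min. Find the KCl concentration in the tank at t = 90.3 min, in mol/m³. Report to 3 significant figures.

Total volume: dV/dt = Q_in − Q_out = -0.11500 m³/min, so V(t) = 17.1 − 0.11500 t and V(90.3) = 6.7155 m³.
No KCl enters, so dm/dt = −Q_out · (m/V).
Separate: dm/m = −Q_out dt/V(t) ⇒ ln(m/m₀) = −(Q_out/(Q_in−Q_out)) ln(V/V₀).
m = m₀ (V₀/V)^(Q_out/(Q_in−Q_out)) = 44.9 × (17.1/6.7155)^(-3.6174) = 1.5272 mol.
C = m/V = 1.5272/6.7155 = 0.22741 mol/m³.

0.227 mol/m³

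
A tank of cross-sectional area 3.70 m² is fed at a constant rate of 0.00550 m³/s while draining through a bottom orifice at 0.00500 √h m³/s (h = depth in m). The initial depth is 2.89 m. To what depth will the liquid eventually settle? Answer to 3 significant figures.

1.21 m

Level balance: A dh/dt = 0.00550 − 0.00500 √h. Setting dh/dt = 0:
Q_in = 0.00500 √h_ss ⇒ √h_ss = 0.00550/0.00500 = 1.1000.
h_ss = 1.1000² = 1.2100 m. (Since h₀ = 2.89 m > h_ss, the level will fall toward this value.)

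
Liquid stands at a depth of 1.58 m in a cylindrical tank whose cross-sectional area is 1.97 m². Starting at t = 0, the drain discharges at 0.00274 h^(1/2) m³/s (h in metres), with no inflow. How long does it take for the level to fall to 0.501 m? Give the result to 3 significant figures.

790 s

Volume balance on the tank: A dh/dt = −0.00274 √h.
∫ h^(−1/2) dh = −(0.00274/A) ∫ dt, giving 2√h = 2√h₀ − (0.00274/A) t.
t = 2A(√h₀ − √h)/0.00274 = 2·1.97·(√1.58 − √0.501)/0.00274
  = 3.9400 × (1.2570 − 0.70781) / 0.00274 = 789.68 s.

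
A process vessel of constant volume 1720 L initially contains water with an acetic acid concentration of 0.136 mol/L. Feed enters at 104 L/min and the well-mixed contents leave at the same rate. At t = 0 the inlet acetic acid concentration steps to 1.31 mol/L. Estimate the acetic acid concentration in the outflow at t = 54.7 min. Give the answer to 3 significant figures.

Mass balance on the solute (V constant): V dC/dt = Q(C_in − C).
Rewrite as dC/dt + C/τ = C_in/τ, τ = V/Q = 16.538 min.
Solution: C(t) = C_in + (C₀ − C_in) e^(−t/τ).
C(54.7) = 1.31 + (0.136 − 1.31)·e^(−54.7/16.538) = 1.31 + (-1.1740)·0.036610 = 1.2670 mol/L.

1.27 mol/L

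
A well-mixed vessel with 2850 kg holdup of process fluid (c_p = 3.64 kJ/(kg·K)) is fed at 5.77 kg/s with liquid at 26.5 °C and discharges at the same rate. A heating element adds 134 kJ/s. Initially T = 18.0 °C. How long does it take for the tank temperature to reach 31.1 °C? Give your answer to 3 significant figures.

Heat balance on the well-mixed liquid: M c_p dT/dt = ṁ c_p (T_in − T) + 134.
τ = M/ṁ = 493.93 s; T_ss = T_in + Q̇/(ṁ c_p) = 32.880 °C.
T(t) = T_ss + (T₀ − T_ss) e^(−t/τ). Set T = 31.1:
e^(−t/τ) = (31.1 − 32.880)/(18.0 − 32.880) = 0.11963
t = −493.93 · ln(0.11963) = 1048.8 s.

1050 s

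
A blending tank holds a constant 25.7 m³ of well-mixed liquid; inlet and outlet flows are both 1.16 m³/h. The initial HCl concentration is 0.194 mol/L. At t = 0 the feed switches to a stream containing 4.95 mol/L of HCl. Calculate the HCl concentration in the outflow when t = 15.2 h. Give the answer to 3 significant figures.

Mass balance on the solute (V constant): V dC/dt = Q(C_in − C).
So dC/dt = (C_in − C)/τ with τ = V/Q = 25.7/1.16 = 22.155 h.
Solution: C(t) = C_in + (C₀ − C_in) e^(−t/τ).
C(15.2) = 4.95 + (0.194 − 4.95)·e^(−15.2/22.155) = 4.95 + (-4.7560)·0.50355 = 2.5551 mol/L.

2.56 mol/L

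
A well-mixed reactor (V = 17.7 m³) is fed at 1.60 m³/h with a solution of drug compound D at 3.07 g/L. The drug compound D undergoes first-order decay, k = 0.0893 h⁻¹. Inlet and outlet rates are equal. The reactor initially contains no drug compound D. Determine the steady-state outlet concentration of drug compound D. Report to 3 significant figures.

1.54 g/L

Species balance: V dC/dt = Q C_in − Q C − k V C.
Steady state (dC/dt = 0): C_ss = Q C_in/(Q + kV) = C_in/(1 + kV/Q).
C_ss = 1.60·3.07/(1.60 + 0.0893·17.7) = 4.9120/3.1806 = 1.5444 g/L.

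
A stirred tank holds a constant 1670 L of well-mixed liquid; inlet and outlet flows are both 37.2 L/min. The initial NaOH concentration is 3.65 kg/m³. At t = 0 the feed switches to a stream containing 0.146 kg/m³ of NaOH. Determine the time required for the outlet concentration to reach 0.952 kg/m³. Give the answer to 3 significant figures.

66.0 min

Mass balance on the solute (V constant): V dC/dt = Q(C_in − C), so τ = V/Q = 44.892 min.
C(t) = C_in + (C₀ − C_in) e^(−t/τ). Set C = 0.952 and solve for t:
e^(−t/τ) = (C − C_in)/(C₀ − C_in) = (0.952 − 0.146)/(3.65 − 0.146) = 0.23002
t = −τ ln(…) = 44.892 × 1.4696 = 65.973 min.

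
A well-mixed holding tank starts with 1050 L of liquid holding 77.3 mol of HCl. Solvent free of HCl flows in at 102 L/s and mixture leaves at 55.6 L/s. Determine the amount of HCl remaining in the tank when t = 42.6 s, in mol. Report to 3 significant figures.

21.7 mol

Let m(t) be the amount of HCl. Volume: V(t) = V₀ + (Q_in − Q_out) t = 1050 + 46.400 t; V(42.6) = 3026.6 L.
Species balance (pure solvent in): dm/dt = −Q_out · m/V(t).
dm/m = −Q_out dt/(V₀ + 46.400 t); integrating gives ln(m/m₀) = −(Q_out/(Q_in−Q_out)) ln(V/V₀).
m = m₀ (V₀/V)^(Q_out/(Q_in−Q_out)) = 77.3 × (1050/3026.6)^(1.1983) = 21.739 mol.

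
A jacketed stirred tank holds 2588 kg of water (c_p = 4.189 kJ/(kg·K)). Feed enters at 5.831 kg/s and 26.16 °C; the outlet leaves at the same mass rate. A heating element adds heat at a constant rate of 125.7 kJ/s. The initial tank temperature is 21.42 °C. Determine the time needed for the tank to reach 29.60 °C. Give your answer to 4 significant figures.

M c_p dT/dt = ṁ c_p (T_in − T) + Q̇.
τ = M/ṁ = 443.835 s; T_ss = T_in + Q̇/(ṁ c_p) = 31.3061 °C.
T(t) = T_ss + (T₀ − T_ss) e^(−t/τ). Set T = 29.60:
e^(−t/τ) = (29.60 − 31.3061)/(21.42 − 31.3061) = 0.172579
t = −443.835 · ln(0.172579) = 779.773 s.

779.8 s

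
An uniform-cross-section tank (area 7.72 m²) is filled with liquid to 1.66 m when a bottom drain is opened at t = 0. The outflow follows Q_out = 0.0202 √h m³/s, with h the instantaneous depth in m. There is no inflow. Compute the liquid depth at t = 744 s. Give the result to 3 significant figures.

Unsteady balance on liquid volume: A dh/dt = −0.0202 √h.
∫ h^(−1/2) dh = −(0.0202/A) ∫ dt, giving 2√h = 2√h₀ − (0.0202/A) t.
√h = √1.66 − 0.0202·744/(2·7.72) = 1.2884 − 0.97337 = 0.31504.
h = 0.31504² = 0.099251 m.

0.0993 m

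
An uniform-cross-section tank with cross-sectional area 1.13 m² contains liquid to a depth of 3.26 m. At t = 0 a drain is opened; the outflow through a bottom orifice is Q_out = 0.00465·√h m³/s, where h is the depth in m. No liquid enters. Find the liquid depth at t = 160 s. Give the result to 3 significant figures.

With no inflow, A dh/dt = −0.00465 √h.
Separate and integrate: 2(√h − √h₀) = −(0.00465/A) t.
√h = √3.26 − 0.00465·160/(2·1.13) = 1.8055 − 0.32920 = 1.4763.
h = 1.4763² = 2.1796 m.

2.18 m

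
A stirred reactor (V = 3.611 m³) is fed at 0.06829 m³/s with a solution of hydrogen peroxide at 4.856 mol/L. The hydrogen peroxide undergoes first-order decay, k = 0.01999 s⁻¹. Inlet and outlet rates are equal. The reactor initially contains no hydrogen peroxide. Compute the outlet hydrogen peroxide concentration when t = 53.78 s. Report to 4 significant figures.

2.069 mol/L

Species balance: V dC/dt = Q C_in − Q C − k V C.
This is linear with rate a = Q/V + k = 0.0389017 s⁻¹.
C_ss = Q C_in/(Q + kV) = 2.36070 mol/L; C(t) = C_ss + (C₀ − C_ss) e^(−a t).
C(53.78) = 2.36070 + (-2.36070)·e^(−0.0389017·53.78) = 2.36070 + (-2.36070)·0.123424 = 2.06933 mol/L.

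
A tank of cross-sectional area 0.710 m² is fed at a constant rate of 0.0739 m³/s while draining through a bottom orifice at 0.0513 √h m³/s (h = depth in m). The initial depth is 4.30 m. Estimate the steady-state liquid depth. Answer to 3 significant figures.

Accumulation of liquid (constant cross-section A): A dh/dt = Q_in − 0.0513 √h. At steady state dh/dt = 0:
Q_in = 0.0513 √h_ss ⇒ √h_ss = 0.0739/0.0513 = 1.4405.
h_ss = 1.4405² = 2.0752 m. (Since h₀ = 4.30 m > h_ss, the level will fall toward this value.)

2.08 m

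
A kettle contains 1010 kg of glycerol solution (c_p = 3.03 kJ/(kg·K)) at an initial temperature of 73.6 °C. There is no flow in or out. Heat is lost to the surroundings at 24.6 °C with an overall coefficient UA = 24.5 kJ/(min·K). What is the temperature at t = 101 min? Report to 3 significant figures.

46.4 °C

M c_p dT/dt = −UA(T − T_amb).
dT/dt = (T_ss − T)/τ with T_ss = T_amb = 24.600 °C, τ = M c_p/UA = 1010·3.03/24.5 = 124.91 min.
Solution: T(t) = T_ss + (T₀ − T_ss) e^(−t/τ).
T(101) = 24.600 + (49.000)·0.44549 = 46.429 °C.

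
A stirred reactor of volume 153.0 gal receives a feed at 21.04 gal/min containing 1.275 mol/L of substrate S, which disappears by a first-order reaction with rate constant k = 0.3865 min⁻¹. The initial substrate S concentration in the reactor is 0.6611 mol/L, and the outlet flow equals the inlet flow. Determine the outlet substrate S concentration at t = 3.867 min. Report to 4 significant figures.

0.3776 mol/L

V dC/dt = Q(C_in − C) − k V C.
This is linear with rate a = Q/V + k = 0.524016 min⁻¹.
C_ss = Q C_in/(Q + kV) = 0.334595 mol/L; C(t) = C_ss + (C₀ − C_ss) e^(−a t).
C(3.867) = 0.334595 + (0.326505)·e^(−0.524016·3.867) = 0.334595 + (0.326505)·0.131813 = 0.377633 mol/L.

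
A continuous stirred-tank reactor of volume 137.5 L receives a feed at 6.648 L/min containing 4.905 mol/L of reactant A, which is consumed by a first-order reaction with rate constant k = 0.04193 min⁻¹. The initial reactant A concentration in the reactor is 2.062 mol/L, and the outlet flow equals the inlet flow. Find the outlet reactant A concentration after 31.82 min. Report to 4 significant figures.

Accumulation = in − out − consumed: V dC/dt = Q C_in − Q C − k V C.
This is linear with rate a = Q/V + k = 0.0902791 min⁻¹.
C_ss = Q C_in/(Q + kV) = 2.62688 mol/L; C(t) = C_ss + (C₀ − C_ss) e^(−a t).
C(31.82) = 2.62688 + (-0.564879)·e^(−0.0902791·31.82) = 2.62688 + (-0.564879)·0.0565471 = 2.59494 mol/L.

2.595 mol/L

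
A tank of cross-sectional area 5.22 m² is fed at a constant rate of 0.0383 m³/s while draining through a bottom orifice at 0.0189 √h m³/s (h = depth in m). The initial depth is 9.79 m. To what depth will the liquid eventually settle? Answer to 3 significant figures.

Level balance: A dh/dt = 0.0383 − 0.0189 √h. Setting dh/dt = 0:
Q_in = 0.0189 √h_ss ⇒ √h_ss = 0.0383/0.0189 = 2.0265.
h_ss = 2.0265² = 4.1065 m. (Since h₀ = 9.79 m > h_ss, the level will fall toward this value.)

4.11 m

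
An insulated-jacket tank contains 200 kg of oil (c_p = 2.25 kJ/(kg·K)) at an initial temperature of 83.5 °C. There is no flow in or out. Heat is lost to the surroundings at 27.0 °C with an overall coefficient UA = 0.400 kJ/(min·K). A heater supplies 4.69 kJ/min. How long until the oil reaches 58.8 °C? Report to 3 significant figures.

902 min

Unsteady energy balance on the tank contents: M c_p dT/dt = −UA(T − T_amb) + Q̇.
τ = M c_p/UA = 1125.0 min; T_ss = T_amb + Q̇/UA = 27.0 + 4.69/0.400 = 38.725 °C.
T(t) = T_ss + (T₀ − T_ss)e^(−t/τ); set T = 58.8:
t = −τ ln[(T − T_ss)/(T₀ − T_ss)] = −1125.0 · ln(0.44835) = 902.45 min.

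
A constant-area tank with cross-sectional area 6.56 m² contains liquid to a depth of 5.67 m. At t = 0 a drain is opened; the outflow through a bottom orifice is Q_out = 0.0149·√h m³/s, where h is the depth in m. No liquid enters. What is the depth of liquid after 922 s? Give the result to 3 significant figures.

1.78 m

A dh/dt = −Q_out = −0.0149 √h.
∫ h^(−1/2) dh = −(0.0149/A) ∫ dt, giving 2√h = 2√h₀ − (0.0149/A) t.
√h = √5.67 − 0.0149·922/(2·6.56) = 2.3812 − 1.0471 = 1.3341.
h = 1.3341² = 1.7798 m.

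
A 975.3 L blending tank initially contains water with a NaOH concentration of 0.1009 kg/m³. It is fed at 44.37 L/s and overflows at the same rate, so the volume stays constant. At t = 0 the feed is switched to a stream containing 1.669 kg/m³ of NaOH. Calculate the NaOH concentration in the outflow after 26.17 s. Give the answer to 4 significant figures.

Accumulation = in − out for the solute gives V dC/dt = Q(C_in − C).
Rewrite as dC/dt + C/τ = C_in/τ, τ = V/Q = 21.9811 s.
C approaches C_in exponentially: C(t) = C_in + (C₀ − C_in) e^(−t/τ).
C(26.17) = 1.669 + (0.1009 − 1.669)·e^(−26.17/21.9811) = 1.669 + (-1.56810)·0.304048 = 1.19222 kg/m³.

1.192 kg/m³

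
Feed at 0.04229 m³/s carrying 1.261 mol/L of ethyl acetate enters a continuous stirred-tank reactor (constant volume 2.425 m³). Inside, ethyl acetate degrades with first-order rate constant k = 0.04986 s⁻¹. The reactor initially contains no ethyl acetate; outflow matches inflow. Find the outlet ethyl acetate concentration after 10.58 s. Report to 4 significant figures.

Accumulation = in − out − consumed: V dC/dt = Q C_in − Q C − k V C.
dC/dt = (Q/V) C_in − (Q/V + k) C; effective rate a = Q/V + k = 0.0174392 + 0.04986 = 0.0672992 s⁻¹.
C_ss = Q C_in/(Q + kV) = 0.326762 mol/L; C(t) = C_ss + (C₀ − C_ss) e^(−a t).
C(10.58) = 0.326762 + (-0.326762)·e^(−0.0672992·10.58) = 0.326762 + (-0.326762)·0.490649 = 0.166436 mol/L.

0.1664 mol/L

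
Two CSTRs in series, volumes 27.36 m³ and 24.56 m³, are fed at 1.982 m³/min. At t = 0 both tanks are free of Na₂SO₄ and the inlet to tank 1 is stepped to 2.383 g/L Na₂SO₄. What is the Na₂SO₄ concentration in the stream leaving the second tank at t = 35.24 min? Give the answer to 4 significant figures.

1.787 g/L

Species balance on tank i: dCᵢ/dt = (Cᵢ₋₁ − Cᵢ)/τᵢ with τᵢ = Vᵢ/Q.
τ₁ = 27.36/1.982 = 13.8042 min; τ₂ = 24.56/1.982 = 12.3915 min.
Tank 1: C₁ = C_in(1 − e^(−t/τ₁)). Tank 2 (τ₁ ≠ τ₂): C₂ = C_in[1 − (τ₁ e^(−t/τ₁) − τ₂ e^(−t/τ₂))/(τ₁ − τ₂)].
At t = 35.24: e^(−t/τ₁) = 0.0778603, e^(−t/τ₂) = 0.0581994.
C₂ = 2.383·[1 − (13.8042·0.0778603 − 12.3915·0.0581994)/(1.41271)] = 2.383·0.749686 = 1.78650 g/L.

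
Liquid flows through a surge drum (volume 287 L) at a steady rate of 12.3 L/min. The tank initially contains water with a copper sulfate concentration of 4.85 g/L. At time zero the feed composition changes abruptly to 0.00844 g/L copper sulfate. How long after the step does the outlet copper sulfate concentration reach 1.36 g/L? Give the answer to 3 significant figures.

29.8 min

Species balance: V dC/dt = Q(C_in − C) ⇒ τ = V/Q = 23.333 min.
C(t) = C_in + (C₀ − C_in) e^(−t/τ). Set C = 1.36 and solve for t:
e^(−t/τ) = (C − C_in)/(C₀ − C_in) = (1.36 − 0.00844)/(4.85 − 0.00844) = 0.27916
t = −τ ln(…) = 23.333 × 1.2760 = 29.773 min.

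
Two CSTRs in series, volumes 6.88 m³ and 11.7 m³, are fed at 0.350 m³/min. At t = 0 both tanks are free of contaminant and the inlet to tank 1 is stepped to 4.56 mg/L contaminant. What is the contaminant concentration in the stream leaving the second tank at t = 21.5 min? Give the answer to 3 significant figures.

Each tank obeys Vᵢ dCᵢ/dt = Q(Cᵢ₋₁ − Cᵢ), so τᵢ = Vᵢ/Q.
τ₁ = 6.88/0.350 = 19.657 min; τ₂ = 11.7/0.350 = 33.429 min.
Tank 1: C₁ = C_in(1 − e^(−t/τ₁)). Tank 2 (τ₁ ≠ τ₂): C₂ = C_in[1 − (τ₁ e^(−t/τ₁) − τ₂ e^(−t/τ₂))/(τ₁ − τ₂)].
At t = 21.5: e^(−t/τ₁) = 0.33496, e^(−t/τ₂) = 0.52563.
C₂ = 4.56·[1 − (19.657·0.33496 − 33.429·0.52563)/(-13.771)] = 4.56·0.20221 = 0.92209 mg/L.

0.922 mg/L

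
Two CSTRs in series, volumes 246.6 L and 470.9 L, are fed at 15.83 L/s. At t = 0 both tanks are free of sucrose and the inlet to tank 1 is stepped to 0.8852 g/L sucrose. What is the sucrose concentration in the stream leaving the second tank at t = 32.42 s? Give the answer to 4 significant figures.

0.3817 g/L

Time constants: τᵢ = Vᵢ/Q for each well-mixed tank.
τ₁ = 246.6/15.83 = 15.5780 s; τ₂ = 470.9/15.83 = 29.7473 s.
Tank 1: C₁ = C_in(1 − e^(−t/τ₁)). Tank 2 (τ₁ ≠ τ₂): C₂ = C_in[1 − (τ₁ e^(−t/τ₁) − τ₂ e^(−t/τ₂))/(τ₁ − τ₂)].
At t = 32.42: e^(−t/τ₁) = 0.124788, e^(−t/τ₂) = 0.336268.
C₂ = 0.8852·[1 − (15.5780·0.124788 − 29.7473·0.336268)/(-14.1693)] = 0.8852·0.431226 = 0.381722 g/L.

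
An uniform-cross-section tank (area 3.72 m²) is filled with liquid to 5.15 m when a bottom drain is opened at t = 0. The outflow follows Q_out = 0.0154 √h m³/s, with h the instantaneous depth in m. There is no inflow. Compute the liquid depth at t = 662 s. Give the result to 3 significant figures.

Accumulation of liquid (constant cross-section A): A dh/dt = −0.0154 √h.
∫ h^(−1/2) dh = −(0.0154/A) ∫ dt, giving 2√h = 2√h₀ − (0.0154/A) t.
√h = √5.15 − 0.0154·662/(2·3.72) = 2.2694 − 1.3703 = 0.89909.
h = 0.89909² = 0.80837 m.

0.808 m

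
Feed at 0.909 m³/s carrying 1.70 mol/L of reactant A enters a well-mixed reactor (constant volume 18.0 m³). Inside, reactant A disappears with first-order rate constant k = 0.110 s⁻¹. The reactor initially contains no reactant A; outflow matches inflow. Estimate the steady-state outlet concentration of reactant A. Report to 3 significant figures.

V dC/dt = Q(C_in − C) − k V C.
At steady state: 0 = Q C_in − (Q + kV) C_ss, so C_ss = Q C_in/(Q + kV).
C_ss = 0.909·1.70/(0.909 + 0.110·18.0) = 1.5453/2.8890 = 0.53489 mol/L.

0.535 mol/L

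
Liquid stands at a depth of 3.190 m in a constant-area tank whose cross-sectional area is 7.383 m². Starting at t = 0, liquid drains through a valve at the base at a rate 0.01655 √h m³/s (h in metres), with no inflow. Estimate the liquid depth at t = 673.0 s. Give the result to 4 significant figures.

1.065 m

Unsteady balance on liquid volume: A dh/dt = −0.01655 √h.
∫ h^(−1/2) dh = −(0.01655/A) ∫ dt, giving 2√h = 2√h₀ − (0.01655/A) t.
√h = √3.190 − 0.01655·673.0/(2·7.383) = 1.78606 − 0.754311 = 1.03175.
h = 1.03175² = 1.06450 m.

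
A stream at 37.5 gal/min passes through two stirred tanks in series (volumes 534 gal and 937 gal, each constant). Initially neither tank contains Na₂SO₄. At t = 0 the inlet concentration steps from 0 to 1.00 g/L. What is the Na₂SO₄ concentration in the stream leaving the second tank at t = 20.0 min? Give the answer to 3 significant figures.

Time constants: τᵢ = Vᵢ/Q for each well-mixed tank.
τ₁ = 534/37.5 = 14.240 min; τ₂ = 937/37.5 = 24.987 min.
Tank 1: C₁ = C_in(1 − e^(−t/τ₁)). Tank 2 (τ₁ ≠ τ₂): C₂ = C_in[1 − (τ₁ e^(−t/τ₁) − τ₂ e^(−t/τ₂))/(τ₁ − τ₂)].
At t = 20.0: e^(−t/τ₁) = 0.24549, e^(−t/τ₂) = 0.44914.
C₂ = 1.00·[1 − (14.240·0.24549 − 24.987·0.44914)/(-10.747)] = 1.00·0.28102 = 0.28102 g/L.

0.281 g/L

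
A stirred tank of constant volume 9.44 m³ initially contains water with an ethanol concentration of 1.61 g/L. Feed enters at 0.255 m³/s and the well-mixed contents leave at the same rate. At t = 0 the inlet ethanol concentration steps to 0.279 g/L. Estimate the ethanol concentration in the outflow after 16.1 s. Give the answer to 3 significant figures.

Transient balance on the dissolved component: V dC/dt = Q(C_in − C).
Rewrite as dC/dt + C/τ = C_in/τ, τ = V/Q = 37.020 s.
This is linear first-order; C(t) = C_in + (C₀ − C_in) e^(−t/τ).
C(16.1) = 0.279 + (1.61 − 0.279)·e^(−16.1/37.020) = 0.279 + (1.3310)·0.64733 = 1.1406 g/L.

1.14 g/L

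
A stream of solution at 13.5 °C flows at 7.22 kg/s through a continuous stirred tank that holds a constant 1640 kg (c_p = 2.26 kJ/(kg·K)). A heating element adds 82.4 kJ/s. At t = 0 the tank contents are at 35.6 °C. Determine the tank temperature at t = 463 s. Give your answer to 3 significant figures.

20.8 °C

First-law balance (no shaft work): M c_p dT/dt = ṁ c_p (T_in − T) + 82.4.
Rearrange: dT/dt = (T_ss − T)/τ with τ = M/ṁ = 227.15 s and T_ss = T_in + Q̇/(ṁ c_p) = 18.550 °C.
This is linear first-order; T(t) = T_ss + (T₀ − T_ss) e^(−t/τ).
T(463) = 18.550 + (17.050)·e^(−463/227.15) = 18.550 + (17.050)·0.13025 = 20.771 °C.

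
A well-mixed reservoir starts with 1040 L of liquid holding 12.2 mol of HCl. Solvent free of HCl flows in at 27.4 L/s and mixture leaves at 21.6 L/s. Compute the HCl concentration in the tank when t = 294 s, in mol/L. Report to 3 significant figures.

0.000120 mol/L

Total volume: dV/dt = Q_in − Q_out = 5.8000 L/s, so V(t) = 1040 + 5.8000 t and V(294) = 2745.2 L.
Solute balance: dm/dt = 0 − Q_out C = −Q_out m/V(t).
dm/m = −Q_out dt/(V₀ + 5.8000 t); integrating gives ln(m/m₀) = −(Q_out/(Q_in−Q_out)) ln(V/V₀).
m = m₀ (V₀/V)^(Q_out/(Q_in−Q_out)) = 12.2 × (1040/2745.2)^(3.7241) = 0.32846 mol.
C = m/V = 0.32846/2745.2 = 0.00011965 mol/L.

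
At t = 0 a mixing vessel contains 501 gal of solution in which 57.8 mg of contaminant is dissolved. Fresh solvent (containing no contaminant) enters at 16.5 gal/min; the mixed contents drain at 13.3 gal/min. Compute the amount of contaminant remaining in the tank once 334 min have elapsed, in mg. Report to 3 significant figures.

Let m(t) be the amount of contaminant. Volume: V(t) = V₀ + (Q_in − Q_out) t = 501 + 3.2000 t; V(334) = 1569.8 gal.
Solute balance: dm/dt = 0 − Q_out C = −Q_out m/V(t).
Separate: dm/m = −Q_out dt/V(t) ⇒ ln(m/m₀) = −(Q_out/(Q_in−Q_out)) ln(V/V₀).
m = m₀ (V₀/V)^(Q_out/(Q_in−Q_out)) = 57.8 × (501/1569.8)^(4.1563) = 0.50165 mg.

0.502 mg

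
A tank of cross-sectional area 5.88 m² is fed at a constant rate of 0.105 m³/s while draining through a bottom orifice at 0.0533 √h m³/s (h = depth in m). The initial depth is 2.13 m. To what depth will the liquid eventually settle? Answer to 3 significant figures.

3.88 m

Level balance: A dh/dt = 0.105 − 0.0533 √h. Setting dh/dt = 0:
Q_in = 0.0533 √h_ss ⇒ √h_ss = 0.105/0.0533 = 1.9700.
h_ss = 1.9700² = 3.8808 m. (Since h₀ = 2.13 m < h_ss, the level will rise toward this value.)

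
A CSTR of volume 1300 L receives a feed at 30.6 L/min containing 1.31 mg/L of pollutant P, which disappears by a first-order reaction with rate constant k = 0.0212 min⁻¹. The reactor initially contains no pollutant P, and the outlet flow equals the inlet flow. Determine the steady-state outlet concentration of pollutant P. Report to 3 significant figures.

0.689 mg/L

Accumulation = in − out − consumed: V dC/dt = Q C_in − Q C − k V C.
Steady state (dC/dt = 0): C_ss = Q C_in/(Q + kV) = C_in/(1 + kV/Q).
C_ss = 30.6·1.31/(30.6 + 0.0212·1300) = 40.086/58.160 = 0.68924 mg/L.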